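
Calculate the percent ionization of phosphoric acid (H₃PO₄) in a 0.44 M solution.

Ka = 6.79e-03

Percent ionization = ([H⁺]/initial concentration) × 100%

Using Ka equilibrium: x² + Ka×x - Ka×C = 0. Solving: [H⁺] = 5.1369e-02. Percent = (5.1369e-02/0.44) × 100

Percent ionization = 11.7%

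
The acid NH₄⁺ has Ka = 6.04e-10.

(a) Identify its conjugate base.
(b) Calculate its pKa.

(a) The conjugate base is formed by removing one H⁺ from NH₄⁺, giving NH₃. (b) pKa = -log(Ka) = -log(6.04e-10) = 9.22.

Conjugate base: NH₃; pK_a = 9.22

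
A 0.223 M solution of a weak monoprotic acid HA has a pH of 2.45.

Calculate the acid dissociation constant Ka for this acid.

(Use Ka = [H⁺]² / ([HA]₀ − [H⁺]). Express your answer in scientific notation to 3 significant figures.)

[H⁺] = 10^(−pH) = 10^(−2.45) = 3.548e-03 M. For HA ⇌ H⁺ + A⁻, Ka = [H⁺][A⁻]/[HA] = [H⁺]² / ([HA]₀ − [H⁺]) = (3.548e-03)² / (0.223 − 3.548e-03) = 5.74e-05.

K_a = 5.74e-05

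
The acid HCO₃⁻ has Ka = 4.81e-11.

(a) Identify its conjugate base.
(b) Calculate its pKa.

(a) The conjugate base is formed by removing one H⁺ from HCO₃⁻, giving CO₃²⁻. (b) pKa = -log(Ka) = -log(4.81e-11) = 10.32.

Conjugate base: CO₃²⁻; pK_a = 10.32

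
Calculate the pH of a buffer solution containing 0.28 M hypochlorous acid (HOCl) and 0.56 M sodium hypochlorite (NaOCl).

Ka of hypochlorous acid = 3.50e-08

pKa = -log(3.50e-08) = 7.46. pH = pKa + log([A⁻]/[HA]) = 7.46 + log(0.56/0.28)

pH = 7.76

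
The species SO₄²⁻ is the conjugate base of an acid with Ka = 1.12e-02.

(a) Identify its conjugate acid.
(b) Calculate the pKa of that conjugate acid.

(a) The conjugate acid is formed by adding one H⁺ to SO₄²⁻, giving HSO₄⁻. (b) pKa = -log(Ka) = -log(1.12e-02) = 1.95.

Conjugate acid: HSO₄⁻; pK_a = 1.95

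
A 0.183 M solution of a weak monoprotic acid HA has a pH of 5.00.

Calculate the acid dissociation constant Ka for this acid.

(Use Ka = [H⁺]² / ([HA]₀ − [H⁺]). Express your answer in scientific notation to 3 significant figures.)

[H⁺] = 10^(−pH) = 10^(−5.00) = 1.000e-05 M. For HA ⇌ H⁺ + A⁻, Ka = [H⁺][A⁻]/[HA] = [H⁺]² / ([HA]₀ − [H⁺]) = (1.000e-05)² / (0.183 − 1.000e-05) = 5.46e-10.

K_a = 5.46e-10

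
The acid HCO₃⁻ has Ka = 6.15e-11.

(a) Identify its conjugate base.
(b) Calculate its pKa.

(a) The conjugate base is formed by removing one H⁺ from HCO₃⁻, giving CO₃²⁻. (b) pKa = -log(Ka) = -log(6.15e-11) = 10.21.

Conjugate base: CO₃²⁻; pK_a = 10.21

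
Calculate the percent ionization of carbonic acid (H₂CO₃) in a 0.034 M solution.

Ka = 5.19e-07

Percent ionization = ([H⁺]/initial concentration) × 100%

Using Ka equilibrium: x² + Ka×x - Ka×C = 0. Solving: [H⁺] = 1.3258e-04. Percent = (1.3258e-04/0.034) × 100

Percent ionization = 0.39%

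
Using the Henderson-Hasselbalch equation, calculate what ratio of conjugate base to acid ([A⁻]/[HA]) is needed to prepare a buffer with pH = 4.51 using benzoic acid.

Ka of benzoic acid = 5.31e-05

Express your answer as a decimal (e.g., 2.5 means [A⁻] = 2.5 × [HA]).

pKa = -log(5.31e-05) = 4.2749. pH = pKa + log([A⁻]/[HA]), so log([A⁻]/[HA]) = pH − pKa = 4.51 − 4.2749 = 0.2351. [A⁻]/[HA] = 10^(0.2351) = 1.72

[A⁻]/[HA] = 1.72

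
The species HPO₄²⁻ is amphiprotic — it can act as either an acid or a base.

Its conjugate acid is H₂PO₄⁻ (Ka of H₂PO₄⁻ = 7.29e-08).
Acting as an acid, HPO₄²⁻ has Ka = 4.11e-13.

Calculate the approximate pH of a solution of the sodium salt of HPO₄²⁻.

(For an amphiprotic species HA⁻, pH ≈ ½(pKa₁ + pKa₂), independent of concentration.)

pKa₁ = -log(7.29e-08) = 7.14; pKa₂ = -log(4.11e-13) = 12.39. For an amphiprotic species, pH ≈ ½(pKa₁ + pKa₂) = ½(7.14 + 12.39) = 9.76.

pH = 9.76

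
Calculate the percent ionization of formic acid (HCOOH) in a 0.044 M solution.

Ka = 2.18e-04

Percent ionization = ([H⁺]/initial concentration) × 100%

Using Ka equilibrium: x² + Ka×x - Ka×C = 0. Solving: [H⁺] = 2.9900e-03. Percent = (2.9900e-03/0.044) × 100

Percent ionization = 6.8%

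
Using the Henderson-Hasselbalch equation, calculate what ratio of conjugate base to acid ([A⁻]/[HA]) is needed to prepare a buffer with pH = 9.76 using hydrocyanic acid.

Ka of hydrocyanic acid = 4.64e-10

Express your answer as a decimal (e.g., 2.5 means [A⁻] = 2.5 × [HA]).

pKa = -log(4.64e-10) = 9.3335. pH = pKa + log([A⁻]/[HA]), so log([A⁻]/[HA]) = pH − pKa = 9.76 − 9.3335 = 0.4265. [A⁻]/[HA] = 10^(0.4265) = 2.67

[A⁻]/[HA] = 2.67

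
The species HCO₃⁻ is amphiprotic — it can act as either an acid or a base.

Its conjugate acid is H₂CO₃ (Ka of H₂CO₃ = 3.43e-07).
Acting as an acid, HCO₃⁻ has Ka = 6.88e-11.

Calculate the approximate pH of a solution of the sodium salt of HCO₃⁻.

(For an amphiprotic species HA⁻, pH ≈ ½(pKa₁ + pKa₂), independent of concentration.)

pKa₁ = -log(3.43e-07) = 6.46; pKa₂ = -log(6.88e-11) = 10.16. For an amphiprotic species, pH ≈ ½(pKa₁ + pKa₂) = ½(6.46 + 10.16) = 8.31.

pH = 8.31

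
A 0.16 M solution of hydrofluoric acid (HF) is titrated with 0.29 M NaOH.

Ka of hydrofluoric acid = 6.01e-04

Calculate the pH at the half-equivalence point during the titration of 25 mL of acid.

At half-equivalence [HA] = [A⁻], so Henderson-Hasselbalch gives pH = pKa = -log(6.01e-04) = 3.22.

pH = pKa = 3.22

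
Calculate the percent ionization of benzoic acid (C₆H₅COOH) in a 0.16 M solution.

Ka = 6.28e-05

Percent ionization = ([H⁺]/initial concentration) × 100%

Using Ka equilibrium: x² + Ka×x - Ka×C = 0. Solving: [H⁺] = 3.1386e-03. Percent = (3.1386e-03/0.16) × 100

Percent ionization = 1.96%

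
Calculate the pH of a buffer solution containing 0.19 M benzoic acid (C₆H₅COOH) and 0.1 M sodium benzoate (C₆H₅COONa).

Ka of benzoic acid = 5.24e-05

pKa = -log(5.24e-05) = 4.28. pH = pKa + log([A⁻]/[HA]) = 4.28 + log(0.1/0.19)

pH = 4.00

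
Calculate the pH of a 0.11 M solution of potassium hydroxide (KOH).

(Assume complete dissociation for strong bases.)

[OH⁻] = 0.11 M for strong base. pOH = -log[OH⁻] = 0.96, pH = 14 - pOH

pH = 13.04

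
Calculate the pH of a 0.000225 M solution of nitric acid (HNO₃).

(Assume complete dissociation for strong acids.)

[H⁺] = 0.000225 M for strong acid. pH = -log[H⁺] = -log(0.000225)

pH = 3.65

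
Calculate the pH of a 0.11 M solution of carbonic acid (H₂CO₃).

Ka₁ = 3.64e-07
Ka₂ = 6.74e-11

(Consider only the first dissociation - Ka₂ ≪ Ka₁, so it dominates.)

First dissociation dominates. From Ka₁ = [H⁺][HA⁻]/[H₂A], x² + Ka₁·x − Ka₁·C = 0 with C = 0.11 M and Ka₁ = 3.64e-07. Solving: [H⁺] = (−Ka₁ + √(Ka₁² + 4·Ka₁·C)) / 2 = 1.9992e-04 M. pH = -log(1.9992e-04) = 3.70.

pH = 3.70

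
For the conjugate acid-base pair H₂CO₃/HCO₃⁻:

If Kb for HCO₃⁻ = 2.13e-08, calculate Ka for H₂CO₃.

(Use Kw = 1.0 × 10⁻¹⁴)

For a conjugate pair Ka × Kb = Kw, so Ka = Kw/Kb = 1.0 × 10⁻¹⁴ / 2.13e-08 = 4.69e-07.

K_a = 4.69e-07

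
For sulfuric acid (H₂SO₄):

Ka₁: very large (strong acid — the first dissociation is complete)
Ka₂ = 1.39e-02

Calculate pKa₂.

pKa₂ = -log(Ka₂) = -log(1.39e-02) = 1.86.

pK_{a2} = 1.86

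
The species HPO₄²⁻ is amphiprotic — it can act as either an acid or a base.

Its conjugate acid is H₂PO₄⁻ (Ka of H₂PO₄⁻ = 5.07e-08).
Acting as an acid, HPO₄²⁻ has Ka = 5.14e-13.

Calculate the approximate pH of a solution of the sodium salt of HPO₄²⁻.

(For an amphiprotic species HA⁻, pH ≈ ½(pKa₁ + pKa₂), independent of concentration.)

pKa₁ = -log(5.07e-08) = 7.29; pKa₂ = -log(5.14e-13) = 12.29. For an amphiprotic species, pH ≈ ½(pKa₁ + pKa₂) = ½(7.29 + 12.29) = 9.79.

pH = 9.79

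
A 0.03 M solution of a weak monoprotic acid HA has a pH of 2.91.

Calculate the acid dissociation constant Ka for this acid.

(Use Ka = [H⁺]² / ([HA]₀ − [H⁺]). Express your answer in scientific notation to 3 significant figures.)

[H⁺] = 10^(−pH) = 10^(−2.91) = 1.230e-03 M. For HA ⇌ H⁺ + A⁻, Ka = [H⁺][A⁻]/[HA] = [H⁺]² / ([HA]₀ − [H⁺]) = (1.230e-03)² / (0.03 − 1.230e-03) = 5.26e-05.

K_a = 5.26e-05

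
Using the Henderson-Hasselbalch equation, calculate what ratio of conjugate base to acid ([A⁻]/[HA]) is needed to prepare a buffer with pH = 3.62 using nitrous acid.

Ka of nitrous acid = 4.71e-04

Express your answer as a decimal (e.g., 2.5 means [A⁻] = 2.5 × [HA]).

pKa = -log(4.71e-04) = 3.3270. pH = pKa + log([A⁻]/[HA]), so log([A⁻]/[HA]) = pH − pKa = 3.62 − 3.3270 = 0.2930. [A⁻]/[HA] = 10^(0.2930) = 1.96

[A⁻]/[HA] = 1.96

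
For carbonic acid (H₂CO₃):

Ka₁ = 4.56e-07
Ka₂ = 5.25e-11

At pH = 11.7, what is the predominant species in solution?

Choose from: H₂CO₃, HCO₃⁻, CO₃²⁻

pKa₁ = 6.34, pKa₂ = 10.28. For a polyprotic acid the predominant species crosses at each pKa: below pKa_n the protonated form dominates, above it the deprotonated form does. At pH = 11.7, the predominant species is CO₃²⁻.

CO₃²⁻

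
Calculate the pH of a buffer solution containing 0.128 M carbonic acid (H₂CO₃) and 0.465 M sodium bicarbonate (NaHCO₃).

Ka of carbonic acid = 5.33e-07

pKa = -log(5.33e-07) = 6.27. pH = pKa + log([A⁻]/[HA]) = 6.27 + log(0.465/0.128)

pH = 6.83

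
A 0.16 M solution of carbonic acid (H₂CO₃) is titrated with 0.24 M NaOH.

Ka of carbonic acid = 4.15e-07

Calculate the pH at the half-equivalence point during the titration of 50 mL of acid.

At half-equivalence [HA] = [A⁻], so Henderson-Hasselbalch gives pH = pKa = -log(4.15e-07) = 6.38.

pH = pKa = 6.38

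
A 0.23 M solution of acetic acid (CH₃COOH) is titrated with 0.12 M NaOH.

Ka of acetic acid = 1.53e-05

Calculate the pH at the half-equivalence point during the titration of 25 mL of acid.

At half-equivalence [HA] = [A⁻], so Henderson-Hasselbalch gives pH = pKa = -log(1.53e-05) = 4.82.

pH = pKa = 4.82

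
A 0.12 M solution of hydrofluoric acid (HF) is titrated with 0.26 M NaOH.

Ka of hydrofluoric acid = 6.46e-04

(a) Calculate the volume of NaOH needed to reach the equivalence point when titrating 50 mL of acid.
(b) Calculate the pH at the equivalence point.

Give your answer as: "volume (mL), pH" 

moles acid = 0.12 × 50/1000 = 0.006 mol; V_base = moles/0.26 × 1000 = 23.1 mL. At equivalence only the conjugate base is present: [A⁻] = 0.006/0.073 = 8.2105e-02 M. Kb = Kw/Ka = 1.55e-11; [OH⁻] = √(Kb × [A⁻]) = 1.1274e-06; pOH = 5.95; pH = 14 - pOH = 8.05.

V = 23.1 mL, pH = 8.05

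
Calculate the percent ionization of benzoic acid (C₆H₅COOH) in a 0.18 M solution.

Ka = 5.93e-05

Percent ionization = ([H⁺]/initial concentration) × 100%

Using Ka equilibrium: x² + Ka×x - Ka×C = 0. Solving: [H⁺] = 3.2376e-03. Percent = (3.2376e-03/0.18) × 100

Percent ionization = 1.8%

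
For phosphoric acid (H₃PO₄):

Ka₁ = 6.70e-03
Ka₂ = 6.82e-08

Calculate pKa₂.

pKa₂ = -log(Ka₂) = -log(6.82e-08) = 7.17.

pK_{a2} = 7.17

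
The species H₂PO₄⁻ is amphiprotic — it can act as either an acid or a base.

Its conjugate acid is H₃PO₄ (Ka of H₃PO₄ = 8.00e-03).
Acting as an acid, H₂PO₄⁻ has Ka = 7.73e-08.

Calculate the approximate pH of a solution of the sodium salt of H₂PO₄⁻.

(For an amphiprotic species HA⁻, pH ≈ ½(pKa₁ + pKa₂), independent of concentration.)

pKa₁ = -log(8.00e-03) = 2.10; pKa₂ = -log(7.73e-08) = 7.11. For an amphiprotic species, pH ≈ ½(pKa₁ + pKa₂) = ½(2.10 + 7.11) = 4.60.

pH = 4.60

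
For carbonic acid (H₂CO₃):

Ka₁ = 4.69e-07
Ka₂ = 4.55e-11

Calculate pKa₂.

pKa₂ = -log(Ka₂) = -log(4.55e-11) = 10.34.

pK_{a2} = 10.34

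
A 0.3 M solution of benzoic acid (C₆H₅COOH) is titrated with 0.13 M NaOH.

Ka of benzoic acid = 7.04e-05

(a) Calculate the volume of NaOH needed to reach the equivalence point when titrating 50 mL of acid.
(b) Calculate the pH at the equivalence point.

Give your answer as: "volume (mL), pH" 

moles acid = 0.3 × 50/1000 = 0.015 mol; V_base = moles/0.13 × 1000 = 115.4 mL. At equivalence only the conjugate base is present: [A⁻] = 0.015/0.165 = 9.0698e-02 M. Kb = Kw/Ka = 1.42e-10; [OH⁻] = √(Kb × [A⁻]) = 3.5893e-06; pOH = 5.44; pH = 14 - pOH = 8.56.

V = 115.4 mL, pH = 8.56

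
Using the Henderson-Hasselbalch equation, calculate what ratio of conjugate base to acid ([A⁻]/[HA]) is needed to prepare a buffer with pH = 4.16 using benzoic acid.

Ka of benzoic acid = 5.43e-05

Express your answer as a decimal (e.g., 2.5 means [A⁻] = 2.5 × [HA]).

pKa = -log(5.43e-05) = 4.2652. pH = pKa + log([A⁻]/[HA]), so log([A⁻]/[HA]) = pH − pKa = 4.16 − 4.2652 = -0.1052. [A⁻]/[HA] = 10^(-0.1052) = 0.785

[A⁻]/[HA] = 0.785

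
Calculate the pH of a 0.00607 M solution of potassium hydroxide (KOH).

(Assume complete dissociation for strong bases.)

[OH⁻] = 0.00607 M for strong base. pOH = -log[OH⁻] = 2.22, pH = 14 - pOH

pH = 11.78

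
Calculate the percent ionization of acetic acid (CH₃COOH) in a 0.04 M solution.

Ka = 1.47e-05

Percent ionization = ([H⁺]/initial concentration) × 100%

Using Ka equilibrium: x² + Ka×x - Ka×C = 0. Solving: [H⁺] = 7.5950e-04. Percent = (7.5950e-04/0.04) × 100

Percent ionization = 1.9%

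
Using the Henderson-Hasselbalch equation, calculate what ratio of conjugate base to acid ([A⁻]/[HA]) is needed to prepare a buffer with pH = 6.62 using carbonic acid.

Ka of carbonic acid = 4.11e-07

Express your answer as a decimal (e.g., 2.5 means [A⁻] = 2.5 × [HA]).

pKa = -log(4.11e-07) = 6.3862. pH = pKa + log([A⁻]/[HA]), so log([A⁻]/[HA]) = pH − pKa = 6.62 − 6.3862 = 0.2338. [A⁻]/[HA] = 10^(0.2338) = 1.71

[A⁻]/[HA] = 1.71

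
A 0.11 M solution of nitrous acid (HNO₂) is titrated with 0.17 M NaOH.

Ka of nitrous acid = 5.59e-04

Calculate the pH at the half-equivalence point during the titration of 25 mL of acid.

At half-equivalence [HA] = [A⁻], so Henderson-Hasselbalch gives pH = pKa = -log(5.59e-04) = 3.25.

pH = pKa = 3.25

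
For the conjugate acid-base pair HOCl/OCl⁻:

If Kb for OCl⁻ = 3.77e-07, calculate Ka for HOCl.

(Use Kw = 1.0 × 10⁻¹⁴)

For a conjugate pair Ka × Kb = Kw, so Ka = Kw/Kb = 1.0 × 10⁻¹⁴ / 3.77e-07 = 2.65e-08.

K_a = 2.65e-08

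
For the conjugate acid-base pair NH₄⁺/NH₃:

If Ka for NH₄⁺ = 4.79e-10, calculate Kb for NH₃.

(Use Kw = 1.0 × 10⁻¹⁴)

For a conjugate pair Ka × Kb = Kw, so Kb = Kw/Ka = 1.0 × 10⁻¹⁴ / 4.79e-10 = 2.09e-05.

K_b = 2.09e-05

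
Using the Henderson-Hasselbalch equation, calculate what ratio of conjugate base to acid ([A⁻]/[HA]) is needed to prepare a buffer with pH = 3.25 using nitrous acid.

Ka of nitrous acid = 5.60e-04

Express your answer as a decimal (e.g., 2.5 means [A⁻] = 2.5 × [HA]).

pKa = -log(5.60e-04) = 3.2518. pH = pKa + log([A⁻]/[HA]), so log([A⁻]/[HA]) = pH − pKa = 3.25 − 3.2518 = -0.0018. [A⁻]/[HA] = 10^(-0.0018) = 0.996

[A⁻]/[HA] = 0.996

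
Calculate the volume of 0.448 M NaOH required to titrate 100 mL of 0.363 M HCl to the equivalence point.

At equivalence: moles acid = moles base. moles HCl = 0.363 × 100/1000 = 0.0363 mol. V_base = moles / 0.448 × 1000 = 81.0 mL.

V_{base} = 81.0 mL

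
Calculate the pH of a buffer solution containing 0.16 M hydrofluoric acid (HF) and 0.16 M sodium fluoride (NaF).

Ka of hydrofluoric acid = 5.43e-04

pKa = -log(5.43e-04) = 3.27. pH = pKa + log([A⁻]/[HA]) = 3.27 + log(0.16/0.16)

pH = 3.27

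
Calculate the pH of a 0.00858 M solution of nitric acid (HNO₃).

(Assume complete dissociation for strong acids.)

[H⁺] = 0.00858 M for strong acid. pH = -log[H⁺] = -log(0.00858)

pH = 2.07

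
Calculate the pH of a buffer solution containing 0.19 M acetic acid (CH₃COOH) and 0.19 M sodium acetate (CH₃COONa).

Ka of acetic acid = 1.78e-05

pKa = -log(1.78e-05) = 4.75. pH = pKa + log([A⁻]/[HA]) = 4.75 + log(0.19/0.19)

pH = 4.75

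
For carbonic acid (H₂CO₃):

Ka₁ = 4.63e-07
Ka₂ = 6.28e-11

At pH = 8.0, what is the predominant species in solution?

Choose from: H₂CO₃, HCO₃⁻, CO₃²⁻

pKa₁ = 6.33, pKa₂ = 10.20. For a polyprotic acid the predominant species crosses at each pKa: below pKa_n the protonated form dominates, above it the deprotonated form does. At pH = 8.0, the predominant species is HCO₃⁻.

HCO₃⁻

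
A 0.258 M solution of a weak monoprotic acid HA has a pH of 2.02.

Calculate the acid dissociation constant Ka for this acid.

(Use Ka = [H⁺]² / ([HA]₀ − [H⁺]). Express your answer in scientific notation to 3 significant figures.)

[H⁺] = 10^(−pH) = 10^(−2.02) = 9.550e-03 M. For HA ⇌ H⁺ + A⁻, Ka = [H⁺][A⁻]/[HA] = [H⁺]² / ([HA]₀ − [H⁺]) = (9.550e-03)² / (0.258 − 9.550e-03) = 3.67e-04.

K_a = 3.67e-04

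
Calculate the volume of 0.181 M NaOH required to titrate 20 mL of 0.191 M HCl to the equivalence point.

At equivalence: moles acid = moles base. moles HCl = 0.191 × 20/1000 = 0.00382 mol. V_base = moles / 0.181 × 1000 = 21.1 mL.

V_{base} = 21.1 mL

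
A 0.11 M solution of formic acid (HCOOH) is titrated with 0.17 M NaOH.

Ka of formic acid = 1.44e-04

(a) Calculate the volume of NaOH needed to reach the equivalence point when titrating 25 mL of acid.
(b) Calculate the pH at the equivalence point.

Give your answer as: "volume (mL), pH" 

moles acid = 0.11 × 25/1000 = 0.00275 mol; V_base = moles/0.17 × 1000 = 16.2 mL. At equivalence only the conjugate base is present: [A⁻] = 0.00275/0.041 = 6.6786e-02 M. Kb = Kw/Ka = 6.94e-11; [OH⁻] = √(Kb × [A⁻]) = 2.1536e-06; pOH = 5.67; pH = 14 - pOH = 8.33.

V = 16.2 mL, pH = 8.33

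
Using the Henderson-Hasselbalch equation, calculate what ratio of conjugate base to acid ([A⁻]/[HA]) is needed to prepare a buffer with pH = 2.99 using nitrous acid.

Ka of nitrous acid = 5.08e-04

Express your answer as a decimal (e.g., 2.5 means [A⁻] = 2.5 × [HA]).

pKa = -log(5.08e-04) = 3.2941. pH = pKa + log([A⁻]/[HA]), so log([A⁻]/[HA]) = pH − pKa = 2.99 − 3.2941 = -0.3041. [A⁻]/[HA] = 10^(-0.3041) = 0.496

[A⁻]/[HA] = 0.496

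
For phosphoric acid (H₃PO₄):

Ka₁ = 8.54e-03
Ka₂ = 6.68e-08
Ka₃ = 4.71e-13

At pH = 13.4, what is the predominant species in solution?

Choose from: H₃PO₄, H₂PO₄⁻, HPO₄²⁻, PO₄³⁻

pKa₁ = 2.07, pKa₂ = 7.18, pKa₃ = 12.33. For a polyprotic acid the predominant species crosses at each pKa: below pKa_n the protonated form dominates, above it the deprotonated form does. At pH = 13.4, the predominant species is PO₄³⁻.

PO₄³⁻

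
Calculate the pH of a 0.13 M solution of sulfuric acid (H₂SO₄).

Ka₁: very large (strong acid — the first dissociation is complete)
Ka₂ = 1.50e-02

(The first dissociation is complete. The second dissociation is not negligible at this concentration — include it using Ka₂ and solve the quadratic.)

First dissociation is complete: [H⁺]₀ = [HSO₄⁻]₀ = C = 0.13 M. Second dissociation HSO₄⁻ ⇌ H⁺ + SO₄²⁻: let x = [SO₄²⁻]. Ka₂ = (C + x)·x / (C − x) = 1.50e-02 → x² + (C + Ka₂)·x − Ka₂·C = 0 → x² + 0.14500·x − 1.950e-03 = 0. x = (−0.14500 + √(0.14500² + 4 × 1.950e-03)) / 2 = 1.2390e-02 M. [H⁺] = C + x = 0.13 + 1.2390e-02 = 1.4239e-01 M. pH = -log(1.4239e-01) = 0.85.

pH = 0.85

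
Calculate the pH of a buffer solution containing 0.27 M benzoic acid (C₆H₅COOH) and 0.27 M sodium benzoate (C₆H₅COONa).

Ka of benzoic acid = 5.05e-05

pKa = -log(5.05e-05) = 4.30. pH = pKa + log([A⁻]/[HA]) = 4.30 + log(0.27/0.27)

pH = 4.30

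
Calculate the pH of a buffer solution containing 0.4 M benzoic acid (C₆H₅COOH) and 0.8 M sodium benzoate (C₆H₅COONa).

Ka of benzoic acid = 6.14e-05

pKa = -log(6.14e-05) = 4.21. pH = pKa + log([A⁻]/[HA]) = 4.21 + log(0.8/0.4)

pH = 4.51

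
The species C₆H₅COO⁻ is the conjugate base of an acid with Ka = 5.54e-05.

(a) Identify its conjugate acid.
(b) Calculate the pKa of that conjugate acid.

(a) The conjugate acid is formed by adding one H⁺ to C₆H₅COO⁻, giving C₆H₅COOH. (b) pKa = -log(Ka) = -log(5.54e-05) = 4.26.

Conjugate acid: C₆H₅COOH; pK_a = 4.26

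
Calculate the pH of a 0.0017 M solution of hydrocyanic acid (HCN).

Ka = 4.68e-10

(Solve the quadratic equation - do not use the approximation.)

x² + Ka×x - Ka×C = 0. Using quadratic formula: [H⁺] = 8.9173e-07

pH = 6.05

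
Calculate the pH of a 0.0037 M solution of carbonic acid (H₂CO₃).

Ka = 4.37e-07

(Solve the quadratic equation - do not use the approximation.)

x² + Ka×x - Ka×C = 0. Using quadratic formula: [H⁺] = 3.9993e-05

pH = 4.40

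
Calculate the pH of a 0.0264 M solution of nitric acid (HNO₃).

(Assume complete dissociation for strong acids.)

[H⁺] = 0.0264 M for strong acid. pH = -log[H⁺] = -log(0.0264)

pH = 1.58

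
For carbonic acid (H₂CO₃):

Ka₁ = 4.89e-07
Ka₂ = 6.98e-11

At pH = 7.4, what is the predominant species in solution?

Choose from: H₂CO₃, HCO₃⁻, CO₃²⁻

pKa₁ = 6.31, pKa₂ = 10.16. For a polyprotic acid the predominant species crosses at each pKa: below pKa_n the protonated form dominates, above it the deprotonated form does. At pH = 7.4, the predominant species is HCO₃⁻.

HCO₃⁻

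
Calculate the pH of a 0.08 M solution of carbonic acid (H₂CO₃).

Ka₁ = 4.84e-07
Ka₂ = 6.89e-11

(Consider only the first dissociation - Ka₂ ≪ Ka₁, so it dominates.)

First dissociation dominates. From Ka₁ = [H⁺][HA⁻]/[H₂A], x² + Ka₁·x − Ka₁·C = 0 with C = 0.08 M and Ka₁ = 4.84e-07. Solving: [H⁺] = (−Ka₁ + √(Ka₁² + 4·Ka₁·C)) / 2 = 1.9653e-04 M. pH = -log(1.9653e-04) = 3.71.

pH = 3.71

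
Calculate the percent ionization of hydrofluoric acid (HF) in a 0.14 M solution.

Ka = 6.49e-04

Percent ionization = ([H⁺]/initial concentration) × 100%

Using Ka equilibrium: x² + Ka×x - Ka×C = 0. Solving: [H⁺] = 9.2131e-03. Percent = (9.2131e-03/0.14) × 100

Percent ionization = 6.58%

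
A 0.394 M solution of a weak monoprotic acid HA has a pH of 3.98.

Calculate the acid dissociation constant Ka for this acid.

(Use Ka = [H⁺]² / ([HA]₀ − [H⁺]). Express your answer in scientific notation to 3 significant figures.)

[H⁺] = 10^(−pH) = 10^(−3.98) = 1.047e-04 M. For HA ⇌ H⁺ + A⁻, Ka = [H⁺][A⁻]/[HA] = [H⁺]² / ([HA]₀ − [H⁺]) = (1.047e-04)² / (0.394 − 1.047e-04) = 2.78e-08.

K_a = 2.78e-08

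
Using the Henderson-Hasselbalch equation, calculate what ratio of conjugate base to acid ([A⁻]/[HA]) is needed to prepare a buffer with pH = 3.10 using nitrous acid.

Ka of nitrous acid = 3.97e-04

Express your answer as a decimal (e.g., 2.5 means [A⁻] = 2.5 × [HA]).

pKa = -log(3.97e-04) = 3.4012. pH = pKa + log([A⁻]/[HA]), so log([A⁻]/[HA]) = pH − pKa = 3.10 − 3.4012 = -0.3012. [A⁻]/[HA] = 10^(-0.3012) = 0.500

[A⁻]/[HA] = 0.500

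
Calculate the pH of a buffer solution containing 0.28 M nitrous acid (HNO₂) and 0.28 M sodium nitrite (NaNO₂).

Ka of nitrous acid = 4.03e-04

pKa = -log(4.03e-04) = 3.39. pH = pKa + log([A⁻]/[HA]) = 3.39 + log(0.28/0.28)

pH = 3.39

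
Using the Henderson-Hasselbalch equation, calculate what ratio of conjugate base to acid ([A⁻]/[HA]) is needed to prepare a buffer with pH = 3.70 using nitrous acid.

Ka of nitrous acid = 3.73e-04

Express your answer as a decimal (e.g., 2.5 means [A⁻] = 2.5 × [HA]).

pKa = -log(3.73e-04) = 3.4283. pH = pKa + log([A⁻]/[HA]), so log([A⁻]/[HA]) = pH − pKa = 3.70 − 3.4283 = 0.2717. [A⁻]/[HA] = 10^(0.2717) = 1.87

[A⁻]/[HA] = 1.87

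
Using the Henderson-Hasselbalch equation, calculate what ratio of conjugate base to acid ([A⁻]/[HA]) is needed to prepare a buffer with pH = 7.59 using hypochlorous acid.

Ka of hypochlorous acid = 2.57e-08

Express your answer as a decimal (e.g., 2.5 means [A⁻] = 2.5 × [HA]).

pKa = -log(2.57e-08) = 7.5901. pH = pKa + log([A⁻]/[HA]), so log([A⁻]/[HA]) = pH − pKa = 7.59 − 7.5901 = -0.0001. [A⁻]/[HA] = 10^(-0.0001) = 1.00

[A⁻]/[HA] = 1.00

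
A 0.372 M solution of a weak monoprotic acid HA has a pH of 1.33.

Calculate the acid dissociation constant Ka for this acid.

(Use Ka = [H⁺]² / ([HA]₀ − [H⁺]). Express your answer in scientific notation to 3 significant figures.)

[H⁺] = 10^(−pH) = 10^(−1.33) = 4.677e-02 M. For HA ⇌ H⁺ + A⁻, Ka = [H⁺][A⁻]/[HA] = [H⁺]² / ([HA]₀ − [H⁺]) = (4.677e-02)² / (0.372 − 4.677e-02) = 6.73e-03.

K_a = 6.73e-03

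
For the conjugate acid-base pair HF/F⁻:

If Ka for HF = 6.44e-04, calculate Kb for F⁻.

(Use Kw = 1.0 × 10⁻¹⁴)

For a conjugate pair Ka × Kb = Kw, so Kb = Kw/Ka = 1.0 × 10⁻¹⁴ / 6.44e-04 = 1.55e-11.

K_b = 1.55e-11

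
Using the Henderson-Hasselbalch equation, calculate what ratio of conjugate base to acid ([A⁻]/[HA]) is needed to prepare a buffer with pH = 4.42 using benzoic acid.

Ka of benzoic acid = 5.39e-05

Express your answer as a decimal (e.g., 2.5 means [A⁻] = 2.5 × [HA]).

pKa = -log(5.39e-05) = 4.2684. pH = pKa + log([A⁻]/[HA]), so log([A⁻]/[HA]) = pH − pKa = 4.42 − 4.2684 = 0.1516. [A⁻]/[HA] = 10^(0.1516) = 1.42

[A⁻]/[HA] = 1.42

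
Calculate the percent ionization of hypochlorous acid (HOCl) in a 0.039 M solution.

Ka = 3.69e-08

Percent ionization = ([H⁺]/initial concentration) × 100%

Using Ka equilibrium: x² + Ka×x - Ka×C = 0. Solving: [H⁺] = 3.7917e-05. Percent = (3.7917e-05/0.039) × 100

Percent ionization = 0.0972%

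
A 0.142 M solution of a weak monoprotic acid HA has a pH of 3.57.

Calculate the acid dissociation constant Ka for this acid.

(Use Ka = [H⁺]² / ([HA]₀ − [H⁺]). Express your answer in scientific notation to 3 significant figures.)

[H⁺] = 10^(−pH) = 10^(−3.57) = 2.692e-04 M. For HA ⇌ H⁺ + A⁻, Ka = [H⁺][A⁻]/[HA] = [H⁺]² / ([HA]₀ − [H⁺]) = (2.692e-04)² / (0.142 − 2.692e-04) = 5.11e-07.

K_a = 5.11e-07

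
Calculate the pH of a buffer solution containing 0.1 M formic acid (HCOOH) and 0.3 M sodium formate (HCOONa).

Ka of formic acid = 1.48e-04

pKa = -log(1.48e-04) = 3.83. pH = pKa + log([A⁻]/[HA]) = 3.83 + log(0.3/0.1)

pH = 4.31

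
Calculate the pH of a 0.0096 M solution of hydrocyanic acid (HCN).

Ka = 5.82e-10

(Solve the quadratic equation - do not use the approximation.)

x² + Ka×x - Ka×C = 0. Using quadratic formula: [H⁺] = 2.3634e-06

pH = 5.63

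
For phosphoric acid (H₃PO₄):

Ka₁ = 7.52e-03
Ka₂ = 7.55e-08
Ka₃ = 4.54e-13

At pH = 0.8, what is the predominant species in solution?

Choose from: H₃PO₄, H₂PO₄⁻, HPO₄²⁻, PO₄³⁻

pKa₁ = 2.12, pKa₂ = 7.12, pKa₃ = 12.34. For a polyprotic acid the predominant species crosses at each pKa: below pKa_n the protonated form dominates, above it the deprotonated form does. At pH = 0.8, the predominant species is H₃PO₄.

H₃PO₄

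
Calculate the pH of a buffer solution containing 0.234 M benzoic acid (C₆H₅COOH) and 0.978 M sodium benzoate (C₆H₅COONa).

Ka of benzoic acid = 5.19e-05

pKa = -log(5.19e-05) = 4.28. pH = pKa + log([A⁻]/[HA]) = 4.28 + log(0.978/0.234)

pH = 4.91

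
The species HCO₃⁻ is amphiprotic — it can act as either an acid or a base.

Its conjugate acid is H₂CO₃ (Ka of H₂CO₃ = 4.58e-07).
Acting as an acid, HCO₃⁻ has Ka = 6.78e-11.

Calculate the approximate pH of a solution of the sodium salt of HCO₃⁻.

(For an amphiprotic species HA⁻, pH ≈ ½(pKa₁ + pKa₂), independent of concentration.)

pKa₁ = -log(4.58e-07) = 6.34; pKa₂ = -log(6.78e-11) = 10.17. For an amphiprotic species, pH ≈ ½(pKa₁ + pKa₂) = ½(6.34 + 10.17) = 8.25.

pH = 8.25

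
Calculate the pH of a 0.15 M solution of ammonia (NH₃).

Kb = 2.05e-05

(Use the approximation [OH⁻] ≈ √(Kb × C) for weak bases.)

[OH⁻] = √(Kb × C) = √(2.05e-05 × 0.15) = 1.7536e-03. pOH = 2.76, pH = 14 - pOH

pH = 11.24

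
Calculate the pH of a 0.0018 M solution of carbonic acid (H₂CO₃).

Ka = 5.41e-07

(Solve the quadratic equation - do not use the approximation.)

x² + Ka×x - Ka×C = 0. Using quadratic formula: [H⁺] = 3.0936e-05

pH = 4.51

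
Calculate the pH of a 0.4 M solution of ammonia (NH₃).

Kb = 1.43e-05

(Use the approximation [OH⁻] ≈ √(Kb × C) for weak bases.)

[OH⁻] = √(Kb × C) = √(1.43e-05 × 0.4) = 2.3917e-03. pOH = 2.62, pH = 14 - pOH

pH = 11.38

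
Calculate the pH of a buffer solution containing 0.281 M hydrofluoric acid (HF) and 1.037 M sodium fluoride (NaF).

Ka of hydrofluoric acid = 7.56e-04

pKa = -log(7.56e-04) = 3.12. pH = pKa + log([A⁻]/[HA]) = 3.12 + log(1.037/0.281)

pH = 3.69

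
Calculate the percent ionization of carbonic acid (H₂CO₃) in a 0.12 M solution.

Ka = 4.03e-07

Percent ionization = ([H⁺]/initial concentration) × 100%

Using Ka equilibrium: x² + Ka×x - Ka×C = 0. Solving: [H⁺] = 2.1971e-04. Percent = (2.1971e-04/0.12) × 100

Percent ionization = 0.183%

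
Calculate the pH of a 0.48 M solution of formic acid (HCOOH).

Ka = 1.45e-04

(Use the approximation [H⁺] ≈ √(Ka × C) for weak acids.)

[H⁺] = √(Ka × C) = √(1.45e-04 × 0.48) = 8.3427e-03. pH = -log(8.3427e-03)

pH = 2.08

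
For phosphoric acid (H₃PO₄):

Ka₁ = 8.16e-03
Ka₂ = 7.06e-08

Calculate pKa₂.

pKa₂ = -log(Ka₂) = -log(7.06e-08) = 7.15.

pK_{a2} = 7.15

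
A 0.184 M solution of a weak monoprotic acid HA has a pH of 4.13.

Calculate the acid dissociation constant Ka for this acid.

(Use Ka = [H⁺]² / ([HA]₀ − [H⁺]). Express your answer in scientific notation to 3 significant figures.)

[H⁺] = 10^(−pH) = 10^(−4.13) = 7.413e-05 M. For HA ⇌ H⁺ + A⁻, Ka = [H⁺][A⁻]/[HA] = [H⁺]² / ([HA]₀ − [H⁺]) = (7.413e-05)² / (0.184 − 7.413e-05) = 2.99e-08.

K_a = 2.99e-08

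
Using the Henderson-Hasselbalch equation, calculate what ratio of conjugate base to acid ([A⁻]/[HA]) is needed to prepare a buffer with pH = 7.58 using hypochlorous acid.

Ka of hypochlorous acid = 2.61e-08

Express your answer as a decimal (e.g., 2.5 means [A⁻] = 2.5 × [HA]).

pKa = -log(2.61e-08) = 7.5834. pH = pKa + log([A⁻]/[HA]), so log([A⁻]/[HA]) = pH − pKa = 7.58 − 7.5834 = -0.0034. [A⁻]/[HA] = 10^(-0.0034) = 0.992

[A⁻]/[HA] = 0.992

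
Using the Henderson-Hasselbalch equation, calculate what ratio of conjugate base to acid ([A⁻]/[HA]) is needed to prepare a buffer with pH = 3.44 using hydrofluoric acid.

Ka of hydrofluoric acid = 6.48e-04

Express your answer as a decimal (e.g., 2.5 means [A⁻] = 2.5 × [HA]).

pKa = -log(6.48e-04) = 3.1884. pH = pKa + log([A⁻]/[HA]), so log([A⁻]/[HA]) = pH − pKa = 3.44 − 3.1884 = 0.2516. [A⁻]/[HA] = 10^(0.2516) = 1.78

[A⁻]/[HA] = 1.78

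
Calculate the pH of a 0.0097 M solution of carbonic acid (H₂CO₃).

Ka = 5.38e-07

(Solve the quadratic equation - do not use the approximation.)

x² + Ka×x - Ka×C = 0. Using quadratic formula: [H⁺] = 7.1971e-05

pH = 4.14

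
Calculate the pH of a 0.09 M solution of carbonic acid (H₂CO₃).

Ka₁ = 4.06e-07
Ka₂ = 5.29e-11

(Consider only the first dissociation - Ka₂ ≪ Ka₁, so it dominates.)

First dissociation dominates. From Ka₁ = [H⁺][HA⁻]/[H₂A], x² + Ka₁·x − Ka₁·C = 0 with C = 0.09 M and Ka₁ = 4.06e-07. Solving: [H⁺] = (−Ka₁ + √(Ka₁² + 4·Ka₁·C)) / 2 = 1.9095e-04 M. pH = -log(1.9095e-04) = 3.72.

pH = 3.72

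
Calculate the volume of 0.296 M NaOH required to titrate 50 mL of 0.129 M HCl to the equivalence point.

At equivalence: moles acid = moles base. moles HCl = 0.129 × 50/1000 = 0.00645 mol. V_base = moles / 0.296 × 1000 = 21.8 mL.

V_{base} = 21.8 mL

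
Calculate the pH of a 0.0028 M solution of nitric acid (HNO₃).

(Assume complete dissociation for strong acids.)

[H⁺] = 0.0028 M for strong acid. pH = -log[H⁺] = -log(0.0028)

pH = 2.55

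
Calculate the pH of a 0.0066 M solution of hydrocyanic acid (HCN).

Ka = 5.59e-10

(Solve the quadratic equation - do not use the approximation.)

x² + Ka×x - Ka×C = 0. Using quadratic formula: [H⁺] = 1.9205e-06

pH = 5.72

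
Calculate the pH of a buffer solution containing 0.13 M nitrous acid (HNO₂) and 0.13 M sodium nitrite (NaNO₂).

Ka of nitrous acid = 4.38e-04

pKa = -log(4.38e-04) = 3.36. pH = pKa + log([A⁻]/[HA]) = 3.36 + log(0.13/0.13)

pH = 3.36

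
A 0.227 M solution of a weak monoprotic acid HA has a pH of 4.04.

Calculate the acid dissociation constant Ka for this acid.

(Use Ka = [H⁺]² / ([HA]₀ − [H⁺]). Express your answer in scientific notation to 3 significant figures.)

[H⁺] = 10^(−pH) = 10^(−4.04) = 9.120e-05 M. For HA ⇌ H⁺ + A⁻, Ka = [H⁺][A⁻]/[HA] = [H⁺]² / ([HA]₀ − [H⁺]) = (9.120e-05)² / (0.227 − 9.120e-05) = 3.67e-08.

K_a = 3.67e-08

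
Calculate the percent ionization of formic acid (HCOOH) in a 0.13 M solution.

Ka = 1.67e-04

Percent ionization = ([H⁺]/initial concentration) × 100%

Using Ka equilibrium: x² + Ka×x - Ka×C = 0. Solving: [H⁺] = 4.5766e-03. Percent = (4.5766e-03/0.13) × 100

Percent ionization = 3.52%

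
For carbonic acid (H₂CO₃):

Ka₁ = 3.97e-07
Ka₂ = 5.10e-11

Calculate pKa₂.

pKa₂ = -log(Ka₂) = -log(5.10e-11) = 10.29.

pK_{a2} = 10.29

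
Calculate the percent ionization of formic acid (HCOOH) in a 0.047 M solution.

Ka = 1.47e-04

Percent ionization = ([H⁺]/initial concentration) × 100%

Using Ka equilibrium: x² + Ka×x - Ka×C = 0. Solving: [H⁺] = 2.5560e-03. Percent = (2.5560e-03/0.047) × 100

Percent ionization = 5.44%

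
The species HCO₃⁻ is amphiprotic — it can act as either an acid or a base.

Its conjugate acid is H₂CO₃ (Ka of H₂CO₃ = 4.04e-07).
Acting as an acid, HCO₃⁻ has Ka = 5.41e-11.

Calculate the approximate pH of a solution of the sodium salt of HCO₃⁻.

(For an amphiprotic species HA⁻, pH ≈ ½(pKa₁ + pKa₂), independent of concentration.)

pKa₁ = -log(4.04e-07) = 6.39; pKa₂ = -log(5.41e-11) = 10.27. For an amphiprotic species, pH ≈ ½(pKa₁ + pKa₂) = ½(6.39 + 10.27) = 8.33.

pH = 8.33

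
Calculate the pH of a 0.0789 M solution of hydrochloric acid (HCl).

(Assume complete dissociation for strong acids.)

[H⁺] = 0.0789 M for strong acid. pH = -log[H⁺] = -log(0.0789)

pH = 1.10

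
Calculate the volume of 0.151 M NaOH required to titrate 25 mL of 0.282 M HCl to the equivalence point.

At equivalence: moles acid = moles base. moles HCl = 0.282 × 25/1000 = 0.00705 mol. V_base = moles / 0.151 × 1000 = 46.7 mL.

V_{base} = 46.7 mL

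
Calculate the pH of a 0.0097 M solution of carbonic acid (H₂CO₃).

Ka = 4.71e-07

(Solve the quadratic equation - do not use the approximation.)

x² + Ka×x - Ka×C = 0. Using quadratic formula: [H⁺] = 6.7357e-05

pH = 4.17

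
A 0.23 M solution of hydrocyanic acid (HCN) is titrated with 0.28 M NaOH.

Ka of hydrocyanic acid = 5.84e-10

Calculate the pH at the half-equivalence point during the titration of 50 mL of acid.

At half-equivalence [HA] = [A⁻], so Henderson-Hasselbalch gives pH = pKa = -log(5.84e-10) = 9.23.

pH = pKa = 9.23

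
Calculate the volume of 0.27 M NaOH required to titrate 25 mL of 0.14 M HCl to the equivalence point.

At equivalence: moles acid = moles base. moles HCl = 0.14 × 25/1000 = 0.0035 mol. V_base = moles / 0.27 × 1000 = 13.0 mL.

V_{base} = 13.0 mL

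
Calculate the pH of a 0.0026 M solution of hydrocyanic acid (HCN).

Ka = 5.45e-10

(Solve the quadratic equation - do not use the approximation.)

x² + Ka×x - Ka×C = 0. Using quadratic formula: [H⁺] = 1.1901e-06

pH = 5.92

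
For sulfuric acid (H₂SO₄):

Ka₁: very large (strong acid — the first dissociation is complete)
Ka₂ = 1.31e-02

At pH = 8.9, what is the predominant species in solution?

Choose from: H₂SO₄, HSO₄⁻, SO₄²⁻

The first dissociation is complete, so H₂SO₄ itself is never the predominant species in water; pKa₂ = -log(1.31e-02) = 1.88. For a polyprotic acid the predominant species crosses at each pKa: below pKa_n the protonated form dominates, above it the deprotonated form does. At pH = 8.9, the predominant species is SO₄²⁻.

SO₄²⁻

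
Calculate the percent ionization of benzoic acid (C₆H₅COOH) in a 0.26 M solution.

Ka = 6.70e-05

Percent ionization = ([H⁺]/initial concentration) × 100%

Using Ka equilibrium: x² + Ka×x - Ka×C = 0. Solving: [H⁺] = 4.1404e-03. Percent = (4.1404e-03/0.26) × 100

Percent ionization = 1.59%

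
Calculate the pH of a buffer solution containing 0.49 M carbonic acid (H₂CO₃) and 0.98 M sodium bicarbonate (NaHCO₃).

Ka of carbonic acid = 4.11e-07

pKa = -log(4.11e-07) = 6.39. pH = pKa + log([A⁻]/[HA]) = 6.39 + log(0.98/0.49)

pH = 6.69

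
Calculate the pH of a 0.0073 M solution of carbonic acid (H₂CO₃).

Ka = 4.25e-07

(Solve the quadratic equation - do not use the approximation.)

x² + Ka×x - Ka×C = 0. Using quadratic formula: [H⁺] = 5.5488e-05

pH = 4.26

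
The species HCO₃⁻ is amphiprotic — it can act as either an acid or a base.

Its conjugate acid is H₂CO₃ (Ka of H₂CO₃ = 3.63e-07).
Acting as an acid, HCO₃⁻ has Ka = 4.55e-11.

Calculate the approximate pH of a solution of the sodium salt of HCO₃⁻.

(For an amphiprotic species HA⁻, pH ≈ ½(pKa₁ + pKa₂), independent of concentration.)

pKa₁ = -log(3.63e-07) = 6.44; pKa₂ = -log(4.55e-11) = 10.34. For an amphiprotic species, pH ≈ ½(pKa₁ + pKa₂) = ½(6.44 + 10.34) = 8.39.

pH = 8.39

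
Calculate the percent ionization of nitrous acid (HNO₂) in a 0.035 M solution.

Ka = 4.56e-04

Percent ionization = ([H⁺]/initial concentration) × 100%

Using Ka equilibrium: x² + Ka×x - Ka×C = 0. Solving: [H⁺] = 3.7735e-03. Percent = (3.7735e-03/0.035) × 100

Percent ionization = 10.8%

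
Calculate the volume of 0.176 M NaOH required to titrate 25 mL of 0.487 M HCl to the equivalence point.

At equivalence: moles acid = moles base. moles HCl = 0.487 × 25/1000 = 0.01217 mol. V_base = moles / 0.176 × 1000 = 69.2 mL.

V_{base} = 69.2 mL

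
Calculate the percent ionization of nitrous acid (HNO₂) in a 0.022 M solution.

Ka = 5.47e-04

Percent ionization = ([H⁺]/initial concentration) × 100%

Using Ka equilibrium: x² + Ka×x - Ka×C = 0. Solving: [H⁺] = 3.2063e-03. Percent = (3.2063e-03/0.022) × 100

Percent ionization = 14.6%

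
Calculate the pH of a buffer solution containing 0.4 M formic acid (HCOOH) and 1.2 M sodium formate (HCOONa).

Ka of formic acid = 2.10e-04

pKa = -log(2.10e-04) = 3.68. pH = pKa + log([A⁻]/[HA]) = 3.68 + log(1.2/0.4)

pH = 4.15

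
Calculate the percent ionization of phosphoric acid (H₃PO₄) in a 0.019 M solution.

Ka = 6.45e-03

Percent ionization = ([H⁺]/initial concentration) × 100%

Using Ka equilibrium: x² + Ka×x - Ka×C = 0. Solving: [H⁺] = 8.3054e-03. Percent = (8.3054e-03/0.019) × 100

Percent ionization = 43.7%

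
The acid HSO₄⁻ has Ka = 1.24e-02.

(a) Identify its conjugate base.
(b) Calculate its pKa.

(a) The conjugate base is formed by removing one H⁺ from HSO₄⁻, giving SO₄²⁻. (b) pKa = -log(Ka) = -log(1.24e-02) = 1.91.

Conjugate base: SO₄²⁻; pK_a = 1.91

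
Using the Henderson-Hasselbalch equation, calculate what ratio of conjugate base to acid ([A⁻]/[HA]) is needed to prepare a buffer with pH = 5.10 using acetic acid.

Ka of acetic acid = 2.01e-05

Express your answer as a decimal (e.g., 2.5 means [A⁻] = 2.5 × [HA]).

pKa = -log(2.01e-05) = 4.6968. pH = pKa + log([A⁻]/[HA]), so log([A⁻]/[HA]) = pH − pKa = 5.10 − 4.6968 = 0.4032. [A⁻]/[HA] = 10^(0.4032) = 2.53

[A⁻]/[HA] = 2.53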